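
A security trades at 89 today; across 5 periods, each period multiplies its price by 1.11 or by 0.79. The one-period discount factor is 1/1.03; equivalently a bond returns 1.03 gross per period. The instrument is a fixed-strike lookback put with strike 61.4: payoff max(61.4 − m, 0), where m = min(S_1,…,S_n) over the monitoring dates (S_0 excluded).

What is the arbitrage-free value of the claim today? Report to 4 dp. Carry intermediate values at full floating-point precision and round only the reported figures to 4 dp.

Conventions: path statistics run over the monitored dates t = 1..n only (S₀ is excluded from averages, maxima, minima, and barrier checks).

Risk-neutral up-probability p* = (R−d)/(u−d) = (1.03−0.79)/(1.11−0.79) = 0.7500; the claim prices as the p*-weighted sum of path payoffs discounted by R^5.
Enumerate all 2^5 = 32 price paths (U = up ×1.11, D = down ×0.79); each path with k up-moves has probability p*^k·(1−p*)^(5−k).
DDDDD: m=27.3858, payoff=34.0142, prob=0.000977
UDDDD: m=38.4788, payoff=22.9212, prob=0.002930
DUDDD: m=38.4788, payoff=22.9212, prob=0.002930
UUDDD: m=54.0651, payoff=7.3349, prob=0.008789
DDUDD: m=38.4788, payoff=22.9212, prob=0.002930
UDUDD: m=54.0651, payoff=7.3349, prob=0.008789
DUUDD: m=54.0651, payoff=7.3349, prob=0.008789
UUUDD: m=75.9649, payoff=0.0000, prob=0.026367
DDDUD: m=38.4788, payoff=22.9212, prob=0.002930
UDDUD: m=54.0651, payoff=7.3349, prob=0.008789
DUDUD: m=54.0651, payoff=7.3349, prob=0.008789
UUDUD: m=75.9649, payoff=0.0000, prob=0.026367
DDUUD: m=54.0651, payoff=7.3349, prob=0.008789
UDUUD: m=75.9649, payoff=0.0000, prob=0.026367
DUUUD: m=70.3100, payoff=0.0000, prob=0.026367
UUUUD: m=98.7900, payoff=0.0000, prob=0.079102
DDDDU: m=34.6656, payoff=26.7344, prob=0.002930
UDDDU: m=48.7073, payoff=12.6927, prob=0.008789
DUDDU: m=48.7073, payoff=12.6927, prob=0.008789
UUDDU: m=68.4369, payoff=0.0000, prob=0.026367
DDUDU: m=48.7073, payoff=12.6927, prob=0.008789
UDUDU: m=68.4369, payoff=0.0000, prob=0.026367
DUUDU: m=68.4369, payoff=0.0000, prob=0.026367
UUUDU: m=96.1581, payoff=0.0000, prob=0.079102
DDDUU: m=43.8805, payoff=17.5195, prob=0.008789
UDDUU: m=61.6548, payoff=0.0000, prob=0.026367
DUDUU: m=61.6548, payoff=0.0000, prob=0.026367
UUDUU: m=86.6290, payoff=0.0000, prob=0.079102
DDUUU: m=55.5449, payoff=5.8551, prob=0.026367
UDUUU: m=78.0441, payoff=0.0000, prob=0.079102
DUUUU: m=70.3100, payoff=0.0000, prob=0.079102
UUUUU: m=98.7900, payoff=0.0000, prob=0.237305
Price = Σ prob·payoff / R^5 = 1.409981 / 1.159274 = 1.2163

price = 1.2163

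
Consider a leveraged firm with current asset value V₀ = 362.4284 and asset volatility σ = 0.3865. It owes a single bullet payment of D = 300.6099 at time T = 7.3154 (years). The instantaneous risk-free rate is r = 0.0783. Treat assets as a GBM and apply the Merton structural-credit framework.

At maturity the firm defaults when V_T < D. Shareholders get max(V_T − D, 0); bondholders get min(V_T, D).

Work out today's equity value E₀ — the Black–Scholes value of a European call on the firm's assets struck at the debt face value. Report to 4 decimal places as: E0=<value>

Work the structural quantities from V₀ = 362.4284 against face 300.6099:
d₁ = [ln(V₀/D) + (r + σ²/2)T] / (σ√T)
   = [ln(362.4284/300.6099) + (0.0783 + 0.5·0.3865²)·7.3154] / (0.3865·√7.3154)
   = [0.187014 + 1.119191] / 1.045366 = 1.249519
d₂ = d₁ − σ√T = 1.249519 − 1.045366 = 0.204152
N(d₁) = 0.894262,  N(d₂) = 0.580883,  e^(−rT) = 0.563947
E₀ = V₀·N(d₁) − D·e^(−rT)·N(d₂)
   = 362.4284·0.894262 − 300.6099·0.563947·0.580883 = 225.630210

E0=225.6302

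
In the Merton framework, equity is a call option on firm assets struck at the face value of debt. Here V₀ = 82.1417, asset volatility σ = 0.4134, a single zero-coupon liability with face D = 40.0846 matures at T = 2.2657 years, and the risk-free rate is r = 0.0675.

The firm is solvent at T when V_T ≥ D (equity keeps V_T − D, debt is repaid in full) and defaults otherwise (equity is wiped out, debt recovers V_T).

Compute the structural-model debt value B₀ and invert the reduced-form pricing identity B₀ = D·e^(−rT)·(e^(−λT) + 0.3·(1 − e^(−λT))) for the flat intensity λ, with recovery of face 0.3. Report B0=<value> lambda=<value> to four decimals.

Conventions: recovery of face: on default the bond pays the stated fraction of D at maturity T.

B0=33.2247 lambda=0.0221

Work the structural quantities from V₀ = 82.1417 against face 40.0846:
d₁ = [ln(V₀/D) + (r + σ²/2)T] / (σ√T)
   = [ln(82.1417/40.0846) + (0.0675 + 0.5·0.4134²)·2.2657] / (0.4134·√2.2657)
   = [0.717454 + 0.346538] / 0.622260 = 1.709884
d₂ = d₁ − σ√T = 1.709884 − 0.622260 = 1.087624
N(d₁) = 0.956356,  N(d₂) = 0.861619,  e^(−rT) = 0.858186
E₀ = V₀·N(d₁) − D·e^(−rT)·N(d₂)
   = 82.1417·0.956356 − 40.0846·0.858186·0.861619 = 48.916998
B₀ = V₀ − E₀ = 82.1417 − 48.916998 = 33.224702
e^(−λT) = (B₀·e^(rT)/D − 0.3)/(1 − 0.3) = (33.2247·1.165249/40.0846 − 0.3)/0.7 = 0.95119061
λ = −ln(0.95119061)/2.2657 = 0.022086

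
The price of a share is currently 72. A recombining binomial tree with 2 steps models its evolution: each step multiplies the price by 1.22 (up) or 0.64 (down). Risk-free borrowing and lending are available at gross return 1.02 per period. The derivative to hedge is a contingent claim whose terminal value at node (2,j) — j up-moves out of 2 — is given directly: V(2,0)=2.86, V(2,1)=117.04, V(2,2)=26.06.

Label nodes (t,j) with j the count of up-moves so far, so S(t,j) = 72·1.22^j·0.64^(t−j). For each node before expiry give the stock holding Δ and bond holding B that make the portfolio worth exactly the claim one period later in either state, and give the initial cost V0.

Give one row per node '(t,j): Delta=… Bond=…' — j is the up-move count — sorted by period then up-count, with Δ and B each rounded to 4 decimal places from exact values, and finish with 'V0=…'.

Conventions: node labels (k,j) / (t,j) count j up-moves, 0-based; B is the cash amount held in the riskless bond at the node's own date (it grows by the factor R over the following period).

(0,0): Delta=-0.4751 Bond=96.1131
(1,0): Delta=4.2722 Bond=-120.7174
(1,1): Delta=-1.7858 Bond=213.1684
V0=61.9089

The replicating-portfolio and risk-neutral prices coincide; use p* = (1.02−0.64)/(1.22−0.64) = 0.6552 for the latter.
Payoffs at expiry: V(2,0)=2.8600, V(2,1)=117.0400, V(2,2)=26.0600
  t=1,j=0: stock 46.0800 → up 56.2176 (V=117.0400), down 29.4912 (V=2.8600). Price 76.1447; hedge Δ=4.2722, bond B=-120.7174.
  t=1,j=1: stock 87.8400 → up 107.1648 (V=26.0600), down 56.2176 (V=117.0400). Price 56.3063; hedge Δ=-1.7858, bond B=213.1684.
  t=0,j=0: stock 72.0000 → up 87.8400 (V=56.3063), down 46.0800 (V=76.1447). Price 61.9089; hedge Δ=-0.4751, bond B=96.1131.
Verification: the root portfolio costs Δ(0,0)·S0 + B(0,0) = 61.9089, matching V0.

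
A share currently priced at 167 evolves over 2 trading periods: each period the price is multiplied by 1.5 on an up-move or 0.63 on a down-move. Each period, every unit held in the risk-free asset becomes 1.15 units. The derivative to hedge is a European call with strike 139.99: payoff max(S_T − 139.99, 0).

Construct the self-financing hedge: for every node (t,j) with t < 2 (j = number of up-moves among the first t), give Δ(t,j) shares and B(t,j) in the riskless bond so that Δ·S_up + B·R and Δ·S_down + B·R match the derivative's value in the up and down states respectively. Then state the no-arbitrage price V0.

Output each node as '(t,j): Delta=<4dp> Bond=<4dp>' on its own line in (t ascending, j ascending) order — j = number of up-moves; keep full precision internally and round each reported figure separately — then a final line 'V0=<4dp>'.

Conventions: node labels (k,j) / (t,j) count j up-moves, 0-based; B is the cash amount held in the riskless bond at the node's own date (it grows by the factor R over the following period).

(0,0): Delta=0.8225 Bond=-67.1947
(1,0): Delta=0.1947 Bond=-11.2241
(1,1): Delta=1.0000 Bond=-121.7304
V0=70.1676

Risk-neutral probability p* = (R−d)/(u−d) = (1.15−0.63)/(1.5−0.63) = 0.5977.
Terminal payoffs: V(2,0)=0.0000, V(2,1)=17.8250, V(2,2)=235.7600
(1,0): S=105.2100. Δ = (V_up−V_dn)/(S_up−S_dn) = (17.8250−0.0000)/(157.8150−66.2823) = 0.1947. V = [p*·17.8250 + (1−p*)·0.0000]/1.15 = 9.2644. B = V − Δ·S = -11.2241.
(1,1): S=250.5000. Δ = (V_up−V_dn)/(S_up−S_dn) = (235.7600−17.8250)/(375.7500−157.8150) = 1.0000. V = [p*·235.7600 + (1−p*)·17.8250]/1.15 = 128.7696. B = V − Δ·S = -121.7304.
(0,0): S=167.0000. Δ = (V_up−V_dn)/(S_up−S_dn) = (128.7696−9.2644)/(250.5000−105.2100) = 0.8225. V = [p*·128.7696 + (1−p*)·9.2644]/1.15 = 70.1676. B = V − Δ·S = -67.1947.
As a check, the time-0 holding Δ(0,0)·S0 + B(0,0) comes to 70.1676 — exactly V0.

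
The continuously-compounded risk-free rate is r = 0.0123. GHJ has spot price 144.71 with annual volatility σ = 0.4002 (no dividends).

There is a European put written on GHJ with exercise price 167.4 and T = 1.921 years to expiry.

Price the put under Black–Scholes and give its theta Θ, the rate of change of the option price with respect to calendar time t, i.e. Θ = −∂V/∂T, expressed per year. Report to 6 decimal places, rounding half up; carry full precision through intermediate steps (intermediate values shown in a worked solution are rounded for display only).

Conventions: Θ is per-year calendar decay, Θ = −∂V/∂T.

price = 43.848020
Θ = -6.932447

σ√T = 0.4002·√1.921 = 0.554678
d₁ = (ln(S/K) + (r+σ²/2)T) / (σ√T) = (ln(144.71/167.4) + (0.0123+0.4002²/2)·1.921) / 0.554678 = (-0.145654 + 0.177462) / 0.554678 = 0.057344
d₂ = d₁ − σ√T = 0.057344 − 0.554678 = -0.497333
e^{−rT} = 0.976649
N(−d₁) = 0.477135,  N(−d₂) = 0.690523
Put price V = K·e^{−rT}·N(−d₂) − S·N(−d₁) = 112.894295 − 69.046274 = 43.848020
φ(d₁) = (1/√(2π))·e^{−d₁²/2} = 0.398287
Θ = −S·φ(d₁)·σ/(2√T) + r·K·e^{−rT}·N(−d₂) = −8.321047 + 1.388600 = -6.932447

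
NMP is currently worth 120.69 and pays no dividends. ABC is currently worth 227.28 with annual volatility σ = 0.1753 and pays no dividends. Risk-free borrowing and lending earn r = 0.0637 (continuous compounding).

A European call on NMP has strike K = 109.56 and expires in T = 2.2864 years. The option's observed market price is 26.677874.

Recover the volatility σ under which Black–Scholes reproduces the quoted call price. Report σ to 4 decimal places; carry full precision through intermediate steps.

At σ = 0.1154 the Black–Scholes value reproduces the quote:
σ√T = 0.1154·√2.2864 = 0.174495
d₁ = (ln(S/K) + (r+σ²/2)T) / (σ√T) = (ln(120.69/109.56) + (0.0637+0.1154²/2)·2.2864) / 0.174495 = (0.096753 + 0.160868) / 0.174495 = 1.476383
d₂ = d₁ − σ√T = 1.476383 − 0.174495 = 1.301888
e^{−rT} = 0.864466
N(d₁) = 0.930079,  N(d₂) = 0.903523
V = S·N(d₁) − K·e^{−rT}·N(d₂) = 112.251286 − 85.573412 = 26.677874 (the observed quote) — the price is monotone increasing in volatility, hence this σ is the only solution

sigma = 0.1154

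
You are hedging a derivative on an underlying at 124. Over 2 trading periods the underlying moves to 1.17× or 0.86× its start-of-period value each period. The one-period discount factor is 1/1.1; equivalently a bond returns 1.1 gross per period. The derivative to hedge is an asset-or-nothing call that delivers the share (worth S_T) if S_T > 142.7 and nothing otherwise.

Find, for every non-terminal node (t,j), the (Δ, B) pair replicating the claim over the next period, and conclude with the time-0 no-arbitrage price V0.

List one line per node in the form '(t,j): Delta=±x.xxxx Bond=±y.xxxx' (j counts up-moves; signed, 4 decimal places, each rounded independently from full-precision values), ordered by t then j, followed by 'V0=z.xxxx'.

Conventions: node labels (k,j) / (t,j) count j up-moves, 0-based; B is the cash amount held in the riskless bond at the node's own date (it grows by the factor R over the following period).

(0,0): Delta=3.1079 Bond=-301.2967
(1,0): Delta=0.0000 Bond=0.0000
(1,1): Delta=3.7742 Bond=-428.0924
V0=84.0828

Under the risk-neutral measure, an up-move has probability p* = (R−d)/(u−d) = 0.7742 and values discount at R = 1.1.
At maturity the claim pays: V(2,0)=0.0000, V(2,1)=0.0000, V(2,2)=169.7436
Node (1,0) S=106.6400: V=(p*·0.0000+(1−p*)·0.0000)/1.1=0.0000; Δ=(0.0000−0.0000)/(124.7688−91.7104)=0.0000; B=V−Δ·S=0.0000
Node (1,1) S=145.0800: V=(p*·169.7436+(1−p*)·0.0000)/1.1=119.4676; Δ=(169.7436−0.0000)/(169.7436−124.7688)=3.7742; B=V−Δ·S=-428.0924
Node (0,0) S=124.0000: V=(p*·119.4676+(1−p*)·0.0000)/1.1=84.0828; Δ=(119.4676−0.0000)/(145.0800−106.6400)=3.1079; B=V−Δ·S=-301.2967
Check: Δ(0,0)·S0 + B(0,0) = 84.0828 = V0.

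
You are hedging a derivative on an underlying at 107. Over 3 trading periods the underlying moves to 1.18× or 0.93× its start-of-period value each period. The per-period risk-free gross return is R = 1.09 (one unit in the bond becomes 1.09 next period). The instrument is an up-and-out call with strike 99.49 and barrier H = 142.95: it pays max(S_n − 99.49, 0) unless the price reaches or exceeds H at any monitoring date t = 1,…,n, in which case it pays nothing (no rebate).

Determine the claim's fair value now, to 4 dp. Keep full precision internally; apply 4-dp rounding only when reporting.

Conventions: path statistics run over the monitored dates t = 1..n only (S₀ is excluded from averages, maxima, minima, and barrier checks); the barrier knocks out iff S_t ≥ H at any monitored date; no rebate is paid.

price = 10.7629

Under the martingale measure an up-move has probability p* = 0.6400; value the claim as the probability-weighted average of per-path payoffs, discounted 3 periods at R = 1.09.
Enumerate all 2^3 = 8 price paths (U = up ×1.18, D = down ×0.93); each path with k up-moves has probability p*^k·(1−p*)^(3−k).
DDD: M=99.5100, payoff=0.0000, prob=0.046656
UDD: M=126.2600, payoff=9.7123, prob=0.082944
DUD: M=117.4218, payoff=9.7123, prob=0.082944
UUD: M=148.9868, payoff=0.0000, prob=0.147456
DDU: M=109.2023, payoff=9.7123, prob=0.082944
UDU: M=138.5577, payoff=39.0677, prob=0.147456
DUU: M=138.5577, payoff=39.0677, prob=0.147456
UUU: M=175.8044, payoff=0.0000, prob=0.262144
Price = Σ prob·payoff / R^3 = 13.938265 / 1.295029 = 10.7629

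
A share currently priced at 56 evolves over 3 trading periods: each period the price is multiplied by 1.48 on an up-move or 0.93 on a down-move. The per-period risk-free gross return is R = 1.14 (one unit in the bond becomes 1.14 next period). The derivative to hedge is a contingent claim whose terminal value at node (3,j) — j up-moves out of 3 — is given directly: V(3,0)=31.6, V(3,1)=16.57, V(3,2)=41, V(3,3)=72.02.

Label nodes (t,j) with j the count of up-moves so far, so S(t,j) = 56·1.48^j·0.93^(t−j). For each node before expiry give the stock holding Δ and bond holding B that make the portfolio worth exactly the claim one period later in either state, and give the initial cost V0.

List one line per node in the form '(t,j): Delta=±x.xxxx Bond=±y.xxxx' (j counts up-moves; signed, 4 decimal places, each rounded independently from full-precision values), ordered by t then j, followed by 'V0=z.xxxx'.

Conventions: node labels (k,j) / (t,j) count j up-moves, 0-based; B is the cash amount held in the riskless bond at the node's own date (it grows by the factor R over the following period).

(0,0): Delta=0.2576 Bond=5.6968
(1,0): Delta=0.0011 Bond=19.8519
(1,1): Delta=0.5185 Bond=-15.1321
(2,0): Delta=-0.5642 Bond=50.0126
(2,1): Delta=0.5763 Bond=-21.7008
(2,2): Delta=0.4598 Bond=-10.0456
V0=20.1224

Risk-neutral probability p* = (R−d)/(u−d) = (1.14−0.93)/(1.48−0.93) = 0.3818.
Terminal payoffs: V(3,0)=31.6000, V(3,1)=16.5700, V(3,2)=41.0000, V(3,3)=72.0200
  t=2,j=0: stock 48.4344 → up 71.6829 (V=16.5700), down 45.0440 (V=31.6000). Price 22.6853; hedge Δ=-0.5642, bond B=50.0126.
  t=2,j=1: stock 77.0784 → up 114.0760 (V=41.0000), down 71.6829 (V=16.5700). Price 22.7174; hedge Δ=0.5763, bond B=-21.7008.
  t=2,j=2: stock 122.6624 → up 181.5404 (V=72.0200), down 114.0760 (V=41.0000). Price 46.3544; hedge Δ=0.4598, bond B=-10.0456.
  t=1,j=0: stock 52.0800 → up 77.0784 (V=22.7174), down 48.4344 (V=22.6853). Price 19.9101; hedge Δ=0.0011, bond B=19.8519.
  t=1,j=1: stock 82.8800 → up 122.6624 (V=46.3544), down 77.0784 (V=22.7174). Price 27.8442; hedge Δ=0.5185, bond B=-15.1321.
  t=0,j=0: stock 56.0000 → up 82.8800 (V=27.8442), down 52.0800 (V=19.9101). Price 20.1224; hedge Δ=0.2576, bond B=5.6968.
Verification: the root portfolio costs Δ(0,0)·S0 + B(0,0) = 20.1224, matching V0.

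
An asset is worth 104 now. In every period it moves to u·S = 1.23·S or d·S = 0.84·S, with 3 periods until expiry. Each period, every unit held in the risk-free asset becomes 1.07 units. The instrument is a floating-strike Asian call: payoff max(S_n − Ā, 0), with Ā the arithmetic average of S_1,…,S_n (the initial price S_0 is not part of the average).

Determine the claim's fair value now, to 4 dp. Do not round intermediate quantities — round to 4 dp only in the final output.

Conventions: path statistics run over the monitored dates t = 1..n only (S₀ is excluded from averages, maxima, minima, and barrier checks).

Set p* = 0.5897 (from d < R < u); the path-dependent value is the discounted p*-expectation over all price paths.
Enumerate all 2^3 = 8 price paths (U = up ×1.23, D = down ×0.84); each path with k up-moves has probability p*^k·(1−p*)^(3−k).
DDD: Ā=74.1279, payoff=0.0000, prob=0.069050
UDD: Ā=108.5444, payoff=0.0000, prob=0.099260
DUD: Ā=95.0244, payoff=0.0000, prob=0.099260
UUD: Ā=139.1428, payoff=0.0000, prob=0.142686
DDU: Ā=83.6676, payoff=6.5928, prob=0.099260
UDU: Ā=122.5132, payoff=9.6537, prob=0.142686
DUU: Ā=108.9932, payoff=23.1737, prob=0.142686
UUU: Ā=159.5973, payoff=33.9329, prob=0.205111
Price = Σ prob·payoff / R^3 = 12.298437 / 1.225043 = 10.0392

price = 10.0392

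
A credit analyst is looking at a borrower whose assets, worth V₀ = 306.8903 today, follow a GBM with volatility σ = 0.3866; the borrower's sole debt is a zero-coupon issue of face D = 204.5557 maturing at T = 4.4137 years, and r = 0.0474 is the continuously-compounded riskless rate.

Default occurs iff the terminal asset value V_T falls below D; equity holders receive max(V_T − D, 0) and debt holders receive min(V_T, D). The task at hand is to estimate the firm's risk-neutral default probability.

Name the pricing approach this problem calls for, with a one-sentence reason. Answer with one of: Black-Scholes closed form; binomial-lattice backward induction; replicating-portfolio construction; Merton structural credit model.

Key observation: a levered firm with one bullet debt due at 4.4137 years is the canonical structural-credit setup: equity is a call on the firm's assets struck at the face value.

framework: Merton structural credit model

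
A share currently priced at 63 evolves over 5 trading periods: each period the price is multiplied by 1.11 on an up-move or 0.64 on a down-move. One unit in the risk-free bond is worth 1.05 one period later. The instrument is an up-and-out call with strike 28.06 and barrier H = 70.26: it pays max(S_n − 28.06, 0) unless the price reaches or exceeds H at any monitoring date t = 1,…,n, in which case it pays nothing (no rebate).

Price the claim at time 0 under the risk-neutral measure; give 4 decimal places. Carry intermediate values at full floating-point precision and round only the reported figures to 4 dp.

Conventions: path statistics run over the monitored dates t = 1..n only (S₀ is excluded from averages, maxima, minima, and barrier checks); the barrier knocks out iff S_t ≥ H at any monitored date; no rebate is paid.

No-arbitrage gives p* = (R−d)/(u−d) = 0.8723: enumerate every path, weight its payoff by its p*-probability, and discount by R^5.
Enumerate all 2^5 = 32 price paths (U = up ×1.11, D = down ×0.64); each path with k up-moves has probability p*^k·(1−p*)^(5−k).
DDDDD: M=40.3200, payoff=0.0000, prob=0.000034
UDDDD: M=69.9300, payoff=0.0000, prob=0.000232
DUDDD: M=44.7552, payoff=0.0000, prob=0.000232
UUDDD: M=77.6223, payoff=0.0000, prob=0.001583
DDUDD: M=40.3200, payoff=0.0000, prob=0.000232
UDUDD: M=69.9300, payoff=0.0000, prob=0.001583
DUUDD: M=49.6783, payoff=0.0000, prob=0.001583
UUUDD: M=86.1608, payoff=0.0000, prob=0.010818
DDDUD: M=40.3200, payoff=0.0000, prob=0.000232
UDDUD: M=69.9300, payoff=0.0000, prob=0.001583
DUDUD: M=44.7552, payoff=0.0000, prob=0.001583
UUDUD: M=77.6223, payoff=0.0000, prob=0.010818
DDUUD: M=40.3200, payoff=0.0000, prob=0.001583
UDUUD: M=69.9300, payoff=7.2314, prob=0.010818
DUUUD: M=55.1429, payoff=7.2314, prob=0.010818
UUUUD: M=95.6384, payoff=0.0000, prob=0.073926
DDDDU: M=40.3200, payoff=0.0000, prob=0.000232
UDDDU: M=69.9300, payoff=0.0000, prob=0.001583
DUDDU: M=44.7552, payoff=0.0000, prob=0.001583
UUDDU: M=77.6223, payoff=0.0000, prob=0.010818
DDUDU: M=40.3200, payoff=0.0000, prob=0.001583
UDUDU: M=69.9300, payoff=7.2314, prob=0.010818
DUUDU: M=49.6783, payoff=7.2314, prob=0.010818
UUUDU: M=86.1608, payoff=0.0000, prob=0.073926
DDDUU: M=40.3200, payoff=0.0000, prob=0.001583
UDDUU: M=69.9300, payoff=7.2314, prob=0.010818
DUDUU: M=44.7552, payoff=7.2314, prob=0.010818
UUDUU: M=77.6223, payoff=0.0000, prob=0.073926
DDUUU: M=40.3200, payoff=7.2314, prob=0.010818
UDUUU: M=69.9300, payoff=33.1486, prob=0.073926
DUUUU: M=61.2086, payoff=33.1486, prob=0.073926
UUUUU: M=106.1587, payoff=0.0000, prob=0.505161
Price = Σ prob·payoff / R^5 = 5.448719 / 1.276282 = 4.2692

price = 4.2692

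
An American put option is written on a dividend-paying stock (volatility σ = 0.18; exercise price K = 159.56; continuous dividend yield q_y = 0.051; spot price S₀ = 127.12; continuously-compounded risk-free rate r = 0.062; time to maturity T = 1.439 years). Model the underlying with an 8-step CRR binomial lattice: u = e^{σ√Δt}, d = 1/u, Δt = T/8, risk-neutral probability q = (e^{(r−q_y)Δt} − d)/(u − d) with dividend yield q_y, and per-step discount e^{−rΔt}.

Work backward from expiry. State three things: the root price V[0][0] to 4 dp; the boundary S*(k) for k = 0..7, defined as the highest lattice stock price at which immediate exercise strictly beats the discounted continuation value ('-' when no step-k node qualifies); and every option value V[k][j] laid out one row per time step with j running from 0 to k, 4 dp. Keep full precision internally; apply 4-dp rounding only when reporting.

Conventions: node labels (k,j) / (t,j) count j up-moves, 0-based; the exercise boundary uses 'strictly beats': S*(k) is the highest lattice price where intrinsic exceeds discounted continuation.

price = 32.9193
boundary = - 117.7767 109.1201 117.7767 127.1200 117.7767 127.1200 137.2045
tree:
32.9193
41.7833 24.5833
50.4399 32.5765 16.9503
58.4602 41.7833 23.8814 10.2325
65.8910 50.4399 32.4400 15.6530 4.9102
72.7756 58.4602 41.7833 23.0706 8.4070 1.4382
79.1543 65.8910 50.4399 32.4400 13.9931 2.8735 0.0000
85.0641 72.7756 58.4602 41.7833 22.3555 5.7413 0.0000 0.0000
90.5395 79.1543 65.8910 50.4399 32.4400 11.4710 0.0000 0.0000 0.0000

Δt=0.17988  u=1.07933  d=0.92650  q=0.49388  discount=0.98891
step 8 (expiry): payoffs max(K−S,0) = 90.5395 79.1543 65.8910 50.4399 32.4400 11.4710 0.0000 0.0000 0.0000
step 7: (k=7,j=0): S=74.4959, K−S=85.0641, hold=83.9748 ⇒ V=85.0641 exercise | (k=7,j=1): S=86.7844, K−S=72.7756, hold=71.7986 ⇒ V=72.7756 exercise | (k=7,j=2): S=101.0998, K−S=58.4602, hold=57.6138 ⇒ V=58.4602 exercise | (k=7,j=3): S=117.7767, K−S=41.7833, hold=41.0892 ⇒ V=41.7833 exercise | (k=7,j=4): S=137.2045, K−S=22.3555, hold=21.8388 ⇒ V=22.3555 exercise | (k=7,j=5): S=159.8370, K−S=0.0000, hold=5.7413 ⇒ V=5.7413 continue | (k=7,j=6): S=186.2028, K−S=0.0000, hold=0.0000 ⇒ V=0.0000 continue | (k=7,j=7): S=216.9178, K−S=0.0000, hold=0.0000 ⇒ V=0.0000 continue  boundary S*=137.2045
step 6: (k=6,j=0): S=80.4057, K−S=79.1543, hold=78.1189 ⇒ V=79.1543 exercise | (k=6,j=1): S=93.6690, K−S=65.8910, hold=64.9768 ⇒ V=65.8910 exercise | (k=6,j=2): S=109.1201, K−S=50.4399, hold=49.6667 ⇒ V=50.4399 exercise | (k=6,j=3): S=127.1200, K−S=32.4400, hold=31.8313 ⇒ V=32.4400 exercise | (k=6,j=4): S=148.0890, K−S=11.4710, hold=13.9931 ⇒ V=13.9931 continue | (k=6,j=5): S=172.5170, K−S=0.0000, hold=2.8735 ⇒ V=2.8735 continue | (k=6,j=6): S=200.9744, K−S=0.0000, hold=0.0000 ⇒ V=0.0000 continue  boundary S*=127.1200
step 5: (k=5,j=0): S=86.7844, K−S=72.7756, hold=71.7986 ⇒ V=72.7756 exercise | (k=5,j=1): S=101.0998, K−S=58.4602, hold=57.6138 ⇒ V=58.4602 exercise | (k=5,j=2): S=117.7767, K−S=41.7833, hold=41.0892 ⇒ V=41.7833 exercise | (k=5,j=3): S=137.2045, K−S=22.3555, hold=23.0706 ⇒ V=23.0706 continue | (k=5,j=4): S=159.8370, K−S=0.0000, hold=8.4070 ⇒ V=8.4070 continue | (k=5,j=5): S=186.2028, K−S=0.0000, hold=1.4382 ⇒ V=1.4382 continue  boundary S*=117.7767
step 4: (k=4,j=0): S=93.6690, K−S=65.8910, hold=64.9768 ⇒ V=65.8910 exercise | (k=4,j=1): S=109.1201, K−S=50.4399, hold=49.6667 ⇒ V=50.4399 exercise | (k=4,j=2): S=127.1200, K−S=32.4400, hold=32.1805 ⇒ V=32.4400 exercise | (k=4,j=3): S=148.0890, K−S=11.4710, hold=15.6530 ⇒ V=15.6530 continue | (k=4,j=4): S=172.5170, K−S=0.0000, hold=4.9102 ⇒ V=4.9102 continue  boundary S*=127.1200
step 3: (k=3,j=0): S=101.0998, K−S=58.4602, hold=57.6138 ⇒ V=58.4602 exercise | (k=3,j=1): S=117.7767, K−S=41.7833, hold=41.0892 ⇒ V=41.7833 exercise | (k=3,j=2): S=137.2045, K−S=22.3555, hold=23.8814 ⇒ V=23.8814 continue | (k=3,j=3): S=159.8370, K−S=0.0000, hold=10.2325 ⇒ V=10.2325 continue  boundary S*=117.7767
step 2: (k=2,j=0): S=109.1201, K−S=50.4399, hold=49.6667 ⇒ V=50.4399 exercise | (k=2,j=1): S=127.1200, K−S=32.4400, hold=32.5765 ⇒ V=32.5765 continue | (k=2,j=2): S=148.0890, K−S=11.4710, hold=16.9503 ⇒ V=16.9503 continue  boundary S*=109.1201
step 1: (k=1,j=0): S=117.7767, K−S=41.7833, hold=41.1559 ⇒ V=41.7833 exercise | (k=1,j=1): S=137.2045, K−S=22.3555, hold=24.5833 ⇒ V=24.5833 continue  boundary S*=117.7767
step 0: (k=0,j=0): S=127.1200, K−S=32.4400, hold=32.9193 ⇒ V=32.9193 continue  boundary S*=-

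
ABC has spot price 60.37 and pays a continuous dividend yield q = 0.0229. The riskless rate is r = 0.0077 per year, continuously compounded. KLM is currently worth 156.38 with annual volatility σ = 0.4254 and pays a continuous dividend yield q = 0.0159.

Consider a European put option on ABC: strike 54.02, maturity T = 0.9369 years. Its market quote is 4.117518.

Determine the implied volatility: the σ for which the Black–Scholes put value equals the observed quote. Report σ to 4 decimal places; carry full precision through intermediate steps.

At σ = 0.2992 the Black–Scholes value reproduces the quote:
σ√T = 0.2992·√0.9369 = 0.289606
d₁ = (ln(S/K) + (r−q+σ²/2)T) / (σ√T) = (ln(60.37/54.02) + (0.0077−0.0229+0.2992²/2)·0.9369) / 0.289606 = (0.111138 + 0.027695) / 0.289606 = 0.479385
d₂ = d₁ − σ√T = 0.479385 − 0.289606 = 0.189779
e^{−rT} = 0.992812
e^{−qT} = 0.978774
N(−d₁) = 0.315832,  N(−d₂) = 0.424741
V = K·e^{−rT}·N(−d₂) − S·e^{−qT}·N(−d₁) = 22.779595 − 18.662078 = 4.117518 (matching the quote); vega is positive throughout, so no other σ reproduces this price

sigma = 0.2992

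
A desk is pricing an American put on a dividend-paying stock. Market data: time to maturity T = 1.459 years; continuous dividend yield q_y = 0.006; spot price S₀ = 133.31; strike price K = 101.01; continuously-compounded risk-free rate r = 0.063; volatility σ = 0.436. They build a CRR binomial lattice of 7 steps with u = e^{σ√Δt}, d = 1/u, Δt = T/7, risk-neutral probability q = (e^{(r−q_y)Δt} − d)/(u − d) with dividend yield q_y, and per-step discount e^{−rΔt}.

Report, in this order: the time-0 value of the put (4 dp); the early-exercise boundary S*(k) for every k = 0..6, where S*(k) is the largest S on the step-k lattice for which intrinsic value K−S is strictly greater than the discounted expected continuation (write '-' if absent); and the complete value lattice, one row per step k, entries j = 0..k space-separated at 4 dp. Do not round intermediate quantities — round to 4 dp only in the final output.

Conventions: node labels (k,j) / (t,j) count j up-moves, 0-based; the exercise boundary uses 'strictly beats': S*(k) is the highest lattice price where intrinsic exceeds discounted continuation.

Δt=0.20843, u=1.22024, d=0.81951, q=0.48022, disc=e^(-rΔt)=0.98695
k=7 terminal: V=max(K-S,0) → 67.9171 51.7348 27.6394 0.0000 0.0000 0.0000 0.0000 0.0000
k=6: j=0 S=40.3814 intr=60.6286 cont=59.3614 V=60.6286[EX]; j=1 S=60.1278 intr=40.8822 cont=39.6397 V=40.8822[EX]; j=2 S=89.5301 intr=11.4799 cont=14.1789 V=14.1789[hold]; j=3 S=133.3100 intr=0.0000 cont=0.0000 V=0.0000[hold]; j=4 S=198.4982 intr=0.0000 cont=0.0000 V=0.0000[hold]; j=5 S=295.5632 intr=0.0000 cont=0.0000 V=0.0000[hold]; j=6 S=440.0927 intr=0.0000 cont=0.0000 V=0.0000[hold]  S*(6)=60.1278
k=5: j=0 S=49.2752 intr=51.7348 cont=50.4787 V=51.7348[EX]; j=1 S=73.3706 intr=27.6394 cont=27.6926 V=27.6926[hold]; j=2 S=109.2486 intr=0.0000 cont=7.2737 V=7.2737[hold]; j=3 S=162.6708 intr=0.0000 cont=0.0000 V=0.0000[hold]; j=4 S=242.2163 intr=0.0000 cont=0.0000 V=0.0000[hold]; j=5 S=360.6594 intr=0.0000 cont=0.0000 V=0.0000[hold]  S*(5)=49.2752
k=4: j=0 S=60.1278 intr=40.8822 cont=39.6649 V=40.8822[EX]; j=1 S=89.5301 intr=11.4799 cont=17.6536 V=17.6536[hold]; j=2 S=133.3100 intr=0.0000 cont=3.7314 V=3.7314[hold]; j=3 S=198.4982 intr=0.0000 cont=0.0000 V=0.0000[hold]; j=4 S=295.5632 intr=0.0000 cont=0.0000 V=0.0000[hold]  S*(4)=60.1278
k=3: j=0 S=73.3706 intr=27.6394 cont=29.3395 V=29.3395[hold]; j=1 S=109.2486 intr=0.0000 cont=10.8247 V=10.8247[hold]; j=2 S=162.6708 intr=0.0000 cont=1.9142 V=1.9142[hold]; j=3 S=242.2163 intr=0.0000 cont=0.0000 V=0.0000[hold]  S*(3)=-
k=2: j=0 S=89.5301 intr=11.4799 cont=20.1815 V=20.1815[hold]; j=1 S=133.3100 intr=0.0000 cont=6.4603 V=6.4603[hold]; j=2 S=198.4982 intr=0.0000 cont=0.9820 V=0.9820[hold]  S*(2)=-
k=1: j=0 S=109.2486 intr=0.0000 cont=13.4149 V=13.4149[hold]; j=1 S=162.6708 intr=0.0000 cont=3.7795 V=3.7795[hold]  S*(1)=-
k=0: j=0 S=133.3100 intr=0.0000 cont=8.6731 V=8.6731[hold]  S*(0)=-

price = 8.6731
boundary = - - - - 60.1278 49.2752 60.1278
tree:
8.6731
13.4149 3.7795
20.1815 6.4603 0.9820
29.3395 10.8247 1.9142 0.0000
40.8822 17.6536 3.7314 0.0000 0.0000
51.7348 27.6926 7.2737 0.0000 0.0000 0.0000
60.6286 40.8822 14.1789 0.0000 0.0000 0.0000 0.0000
67.9171 51.7348 27.6394 0.0000 0.0000 0.0000 0.0000 0.0000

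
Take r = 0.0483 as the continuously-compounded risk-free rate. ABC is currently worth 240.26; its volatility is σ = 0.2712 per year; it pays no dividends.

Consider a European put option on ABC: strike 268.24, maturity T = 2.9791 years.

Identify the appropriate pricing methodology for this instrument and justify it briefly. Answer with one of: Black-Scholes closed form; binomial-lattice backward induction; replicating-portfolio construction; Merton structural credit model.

framework: Black-Scholes closed form

Key observation: everything needed for the exact continuous-time valuation of the European put on ABC (strike 268.24) is given, and no feature rules the closed form out.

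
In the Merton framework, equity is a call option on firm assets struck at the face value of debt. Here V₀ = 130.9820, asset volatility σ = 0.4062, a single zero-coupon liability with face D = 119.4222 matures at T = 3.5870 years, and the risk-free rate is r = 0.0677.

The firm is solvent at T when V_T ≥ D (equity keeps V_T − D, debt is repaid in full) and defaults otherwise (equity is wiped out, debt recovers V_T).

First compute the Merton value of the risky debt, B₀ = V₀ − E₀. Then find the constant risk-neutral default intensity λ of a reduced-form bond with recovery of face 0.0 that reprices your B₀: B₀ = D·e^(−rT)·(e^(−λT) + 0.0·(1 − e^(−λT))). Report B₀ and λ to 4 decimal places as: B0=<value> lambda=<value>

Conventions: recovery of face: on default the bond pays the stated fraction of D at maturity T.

B0=75.7269 lambda=0.0593

With assets at 130.9820 and a single debt payment of 119.4222 at 3.5870 years:
d₁ = [ln(V₀/D) + (r + σ²/2)T] / (σ√T)
   = [ln(130.9820/119.4222) + (0.0677 + 0.5·0.4062²)·3.5870] / (0.4062·√3.5870)
   = [0.092395 + 0.538765] / 0.769317 = 0.820415
d₂ = d₁ − σ√T = 0.820415 − 0.769317 = 0.051097
N(d₁) = 0.794010,  N(d₂) = 0.520376,  e^(−rT) = 0.784397
E₀ = V₀·N(d₁) − D·e^(−rT)·N(d₂)
   = 130.9820·0.794010 − 119.4222·0.784397·0.520376 = 55.255115
B₀ = V₀ − E₀ = 130.9820 − 55.255115 = 75.726885
e^(−λT) = (B₀·e^(rT)/D − 0)/(1 − 0) = (75.7269·1.274865/119.4222 − 0)/1 = 0.80840528
λ = −ln(0.80840528)/3.5870 = 0.059295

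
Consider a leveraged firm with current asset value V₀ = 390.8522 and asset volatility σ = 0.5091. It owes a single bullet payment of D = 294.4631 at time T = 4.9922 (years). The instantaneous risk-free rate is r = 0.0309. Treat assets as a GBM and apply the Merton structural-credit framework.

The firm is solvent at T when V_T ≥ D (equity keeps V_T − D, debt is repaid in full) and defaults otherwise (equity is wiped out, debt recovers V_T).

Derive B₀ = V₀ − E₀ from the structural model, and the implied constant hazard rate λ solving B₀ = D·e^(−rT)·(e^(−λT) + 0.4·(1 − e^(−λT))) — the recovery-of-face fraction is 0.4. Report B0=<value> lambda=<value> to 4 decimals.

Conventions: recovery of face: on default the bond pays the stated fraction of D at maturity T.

B0=174.2748 lambda=0.1453

Work the structural quantities from V₀ = 390.8522 against face 294.4631:
d₁ = [ln(V₀/D) + (r + σ²/2)T] / (σ√T)
   = [ln(390.8522/294.4631) + (0.0309 + 0.5·0.5091²)·4.9922] / (0.5091·√4.9922)
   = [0.283176 + 0.801205] / 1.137494 = 0.953307
d₂ = d₁ − σ√T = 0.953307 − 1.137494 = -0.184187
N(d₁) = 0.829783,  N(d₂) = 0.426933,  e^(−rT) = 0.857050
E₀ = V₀·N(d₁) − D·e^(−rT)·N(d₂)
   = 390.8522·0.829783 − 294.4631·0.857050·0.426933 = 216.577387
B₀ = V₀ − E₀ = 390.8522 − 216.577387 = 174.274813
e^(−λT) = (B₀·e^(rT)/D − 0.4)/(1 − 0.4) = (174.2748·1.166793/294.4631 − 0.4)/0.6 = 0.48425638
λ = −ln(0.48425638)/4.9922 = 0.145255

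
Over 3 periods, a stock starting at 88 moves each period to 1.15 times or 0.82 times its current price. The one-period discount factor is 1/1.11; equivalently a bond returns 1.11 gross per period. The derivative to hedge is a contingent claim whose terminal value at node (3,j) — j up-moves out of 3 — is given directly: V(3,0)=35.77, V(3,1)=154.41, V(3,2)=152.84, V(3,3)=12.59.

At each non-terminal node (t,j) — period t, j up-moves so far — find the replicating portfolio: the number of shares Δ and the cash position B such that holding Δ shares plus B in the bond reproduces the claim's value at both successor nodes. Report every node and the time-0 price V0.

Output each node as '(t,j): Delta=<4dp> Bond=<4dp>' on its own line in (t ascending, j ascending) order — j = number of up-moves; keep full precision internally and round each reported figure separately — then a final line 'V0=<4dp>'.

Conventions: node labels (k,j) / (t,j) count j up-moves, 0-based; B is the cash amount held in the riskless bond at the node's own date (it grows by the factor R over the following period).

Risk-neutral probability p* = (R−d)/(u−d) = (1.11−0.82)/(1.15−0.82) = 0.8788.
At maturity the claim pays: V(3,0)=35.7700, V(3,1)=154.4100, V(3,2)=152.8400, V(3,3)=12.5900
(2,0): S=59.1712. Δ = (V_up−V_dn)/(S_up−S_dn) = (154.4100−35.7700)/(68.0469−48.5204) = 6.0758. V = [p*·154.4100 + (1−p*)·35.7700]/1.11 = 126.1526. B = V − Δ·S = -233.3625.
(2,1): S=82.9840. Δ = (V_up−V_dn)/(S_up−S_dn) = (152.8400−154.4100)/(95.4316−68.0469) = -0.0573. V = [p*·152.8400 + (1−p*)·154.4100]/1.11 = 137.8651. B = V − Δ·S = 142.6227.
(2,2): S=116.3800. Δ = (V_up−V_dn)/(S_up−S_dn) = (12.5900−152.8400)/(133.8370−95.4316) = -3.6518. V = [p*·12.5900 + (1−p*)·152.8400]/1.11 = 26.6577. B = V − Δ·S = 451.6577.
(1,0): S=72.1600. Δ = (V_up−V_dn)/(S_up−S_dn) = (137.8651−126.1526)/(82.9840−59.1712) = 0.4919. V = [p*·137.8651 + (1−p*)·126.1526]/1.11 = 122.9238. B = V − Δ·S = 87.4313.
(1,1): S=101.2000. Δ = (V_up−V_dn)/(S_up−S_dn) = (26.6577−137.8651)/(116.3800−82.9840) = -3.3300. V = [p*·26.6577 + (1−p*)·137.8651]/1.11 = 36.1598. B = V − Δ·S = 373.1521.
(0,0): S=88.0000. Δ = (V_up−V_dn)/(S_up−S_dn) = (36.1598−122.9238)/(101.2000−72.1600) = -2.9877. V = [p*·36.1598 + (1−p*)·122.9238]/1.11 = 42.0510. B = V − Δ·S = 304.9724.
Sanity check at the root: Δ(0,0)·S0 + B(0,0) reproduces V0 = 42.0510.

(0,0): Delta=-2.9877 Bond=304.9724
(1,0): Delta=0.4919 Bond=87.4313
(1,1): Delta=-3.3300 Bond=373.1521
(2,0): Delta=6.0758 Bond=-233.3625
(2,1): Delta=-0.0573 Bond=142.6227
(2,2): Delta=-3.6518 Bond=451.6577
V0=42.0510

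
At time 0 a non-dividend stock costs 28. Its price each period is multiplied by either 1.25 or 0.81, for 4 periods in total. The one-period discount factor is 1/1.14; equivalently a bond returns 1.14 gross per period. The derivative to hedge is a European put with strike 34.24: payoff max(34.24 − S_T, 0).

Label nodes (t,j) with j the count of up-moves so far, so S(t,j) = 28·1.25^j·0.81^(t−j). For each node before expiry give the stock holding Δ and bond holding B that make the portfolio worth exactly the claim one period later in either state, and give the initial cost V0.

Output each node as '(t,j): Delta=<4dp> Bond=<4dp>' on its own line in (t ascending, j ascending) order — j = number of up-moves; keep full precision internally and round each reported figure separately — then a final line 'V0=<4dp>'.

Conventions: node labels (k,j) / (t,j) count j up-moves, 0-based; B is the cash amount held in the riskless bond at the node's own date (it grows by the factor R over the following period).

Arbitrage-free pricing uses the up-move probability p* = (R−d)/(u−d) = 0.7500, discounting each step at R = 1.14.
Expiry values: V(4,0)=22.1869, V(4,1)=15.6396, V(4,2)=5.5356, V(4,3)=0.0000, V(4,4)=0.0000
  t=3,j=0: stock 14.8803 → up 18.6004 (V=15.6396), down 12.0531 (V=22.1869). Price 15.1547; hedge Δ=-1.0000, bond B=30.0351.
  t=3,j=1: stock 22.9635 → up 28.7044 (V=5.5356), down 18.6004 (V=15.6396). Price 7.0716; hedge Δ=-1.0000, bond B=30.0351.
  t=3,j=2: stock 35.4375 → up 44.2969 (V=0.0000), down 28.7044 (V=5.5356). Price 1.2140; hedge Δ=-0.3550, bond B=13.7949.
  t=3,j=3: stock 54.6875 → up 68.3594 (V=0.0000), down 44.2969 (V=0.0000). Price 0.0000; hedge Δ=0.0000, bond B=0.0000.
  t=2,j=0: stock 18.3708 → up 22.9635 (V=7.0716), down 14.8803 (V=15.1547). Price 7.9758; hedge Δ=-1.0000, bond B=26.3466.
  t=2,j=1: stock 28.3500 → up 35.4375 (V=1.2140), down 22.9635 (V=7.0716). Price 2.3494; hedge Δ=-0.4696, bond B=15.6622.
  t=2,j=2: stock 43.7500 → up 54.6875 (V=0.0000), down 35.4375 (V=1.2140). Price 0.2662; hedge Δ=-0.0631, bond B=3.0252.
  t=1,j=0: stock 22.6800 → up 28.3500 (V=2.3494), down 18.3708 (V=7.9758). Price 3.2948; hedge Δ=-0.5638, bond B=16.0819.
  t=1,j=1: stock 35.0000 → up 43.7500 (V=0.2662), down 28.3500 (V=2.3494). Price 0.6904; hedge Δ=-0.1353, bond B=5.4250.
  t=0,j=0: stock 28.0000 → up 35.0000 (V=0.6904), down 22.6800 (V=3.2948). Price 1.1767; hedge Δ=-0.2114, bond B=7.0958.
As a check, the time-0 holding Δ(0,0)·S0 + B(0,0) comes to 1.1767 — exactly V0.

(0,0): Delta=-0.2114 Bond=7.0958
(1,0): Delta=-0.5638 Bond=16.0819
(1,1): Delta=-0.1353 Bond=5.4250
(2,0): Delta=-1.0000 Bond=26.3466
(2,1): Delta=-0.4696 Bond=15.6622
(2,2): Delta=-0.0631 Bond=3.0252
(3,0): Delta=-1.0000 Bond=30.0351
(3,1): Delta=-1.0000 Bond=30.0351
(3,2): Delta=-0.3550 Bond=13.7949
(3,3): Delta=0.0000 Bond=0.0000
V0=1.1767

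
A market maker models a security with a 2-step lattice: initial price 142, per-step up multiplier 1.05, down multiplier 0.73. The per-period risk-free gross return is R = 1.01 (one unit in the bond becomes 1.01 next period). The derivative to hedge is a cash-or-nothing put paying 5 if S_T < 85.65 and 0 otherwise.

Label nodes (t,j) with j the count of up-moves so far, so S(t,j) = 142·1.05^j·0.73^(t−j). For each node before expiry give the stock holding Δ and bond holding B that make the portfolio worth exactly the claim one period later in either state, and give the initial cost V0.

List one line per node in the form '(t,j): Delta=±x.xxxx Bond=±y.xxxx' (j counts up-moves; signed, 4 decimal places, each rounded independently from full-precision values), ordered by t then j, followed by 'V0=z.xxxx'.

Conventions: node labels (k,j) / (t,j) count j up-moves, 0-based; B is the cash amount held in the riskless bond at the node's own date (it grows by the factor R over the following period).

(0,0): Delta=-0.0136 Bond=2.0104
(1,0): Delta=-0.1507 Bond=16.2438
(1,1): Delta=0.0000 Bond=0.0000
V0=0.0766

Since d<R<u, set p* = (R−d)/(u−d) = 0.8750; price each node as the discounted p*-expectation of its children.
Payoffs at expiry: V(2,0)=5.0000, V(2,1)=0.0000, V(2,2)=0.0000
  t=1,j=0: stock 103.6600 → up 108.8430 (V=0.0000), down 75.6718 (V=5.0000). Price 0.6188; hedge Δ=-0.1507, bond B=16.2438.
  t=1,j=1: stock 149.1000 → up 156.5550 (V=0.0000), down 108.8430 (V=0.0000). Price 0.0000; hedge Δ=0.0000, bond B=0.0000.
  t=0,j=0: stock 142.0000 → up 149.1000 (V=0.0000), down 103.6600 (V=0.6188). Price 0.0766; hedge Δ=-0.0136, bond B=2.0104.
Check: Δ(0,0)·S0 + B(0,0) = 0.0766 = V0.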